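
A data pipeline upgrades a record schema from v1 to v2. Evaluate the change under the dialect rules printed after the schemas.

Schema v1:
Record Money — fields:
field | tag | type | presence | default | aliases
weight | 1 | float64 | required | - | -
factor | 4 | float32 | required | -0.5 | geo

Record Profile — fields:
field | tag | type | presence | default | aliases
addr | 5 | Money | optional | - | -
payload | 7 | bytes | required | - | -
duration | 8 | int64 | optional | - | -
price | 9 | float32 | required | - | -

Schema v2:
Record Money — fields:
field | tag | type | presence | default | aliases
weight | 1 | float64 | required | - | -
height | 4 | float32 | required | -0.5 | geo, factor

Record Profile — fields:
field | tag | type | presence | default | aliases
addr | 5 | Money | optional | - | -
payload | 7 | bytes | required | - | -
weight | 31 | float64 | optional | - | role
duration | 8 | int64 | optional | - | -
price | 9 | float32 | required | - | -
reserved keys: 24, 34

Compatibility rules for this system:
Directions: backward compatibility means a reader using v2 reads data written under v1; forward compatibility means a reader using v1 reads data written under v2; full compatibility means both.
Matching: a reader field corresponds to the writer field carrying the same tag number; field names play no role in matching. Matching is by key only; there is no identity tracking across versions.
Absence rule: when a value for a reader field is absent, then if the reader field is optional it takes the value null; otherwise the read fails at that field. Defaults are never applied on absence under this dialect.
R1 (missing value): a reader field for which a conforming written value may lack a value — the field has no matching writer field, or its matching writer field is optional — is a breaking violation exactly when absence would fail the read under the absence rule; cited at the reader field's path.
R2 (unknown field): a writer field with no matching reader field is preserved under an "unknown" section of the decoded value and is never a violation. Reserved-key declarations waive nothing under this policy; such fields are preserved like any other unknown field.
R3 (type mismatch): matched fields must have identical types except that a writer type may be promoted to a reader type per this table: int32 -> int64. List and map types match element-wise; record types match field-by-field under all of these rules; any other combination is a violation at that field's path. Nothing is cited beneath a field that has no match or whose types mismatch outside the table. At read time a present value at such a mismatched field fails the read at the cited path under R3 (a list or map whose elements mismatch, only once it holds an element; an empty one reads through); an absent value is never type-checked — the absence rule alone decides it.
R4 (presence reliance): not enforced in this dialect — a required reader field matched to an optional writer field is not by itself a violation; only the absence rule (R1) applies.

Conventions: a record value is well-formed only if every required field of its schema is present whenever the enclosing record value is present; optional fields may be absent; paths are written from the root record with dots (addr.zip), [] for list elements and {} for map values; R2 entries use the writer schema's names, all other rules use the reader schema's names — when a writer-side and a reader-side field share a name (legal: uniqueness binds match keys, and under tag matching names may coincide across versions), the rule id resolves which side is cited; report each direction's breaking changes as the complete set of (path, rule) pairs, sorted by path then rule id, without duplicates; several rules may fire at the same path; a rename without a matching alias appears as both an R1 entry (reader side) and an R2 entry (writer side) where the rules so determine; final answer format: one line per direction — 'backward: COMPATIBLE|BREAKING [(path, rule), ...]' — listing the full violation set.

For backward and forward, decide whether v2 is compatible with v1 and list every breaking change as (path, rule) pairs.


arrows below run writer -> reader for Profile
backward on Profile — v2 reading data written by v1:
  addr: Money -> Money, writer optional; from addr
  payload: bytes -> bytes, writer required; from payload
  weight: no writer match
  duration: int64 -> int64, writer optional; from duration
  price: float32 -> float32, writer required; from price
  addr.weight: float64 -> float64, writer required; from addr.weight
  addr.height: float32 -> float32, writer required; from addr.factor
  nothing fires on Profile: backward is COMPATIBLE
forward on Profile — v1 reading data written by v2:
  addr: Money -> Money, writer optional; from addr
  payload: bytes -> bytes, writer required; from payload
  duration: int64 -> int64, writer optional; from duration
  price: float32 -> float32, writer required; from price
  writer field weight has no reader counterpart
  addr.weight: float64 -> float64, writer required; from addr.weight
  addr.factor: float32 -> float32, writer required; from addr.height
  nothing fires on Profile: forward is COMPATIBLE

backward: COMPATIBLE []; forward: COMPATIBLE []


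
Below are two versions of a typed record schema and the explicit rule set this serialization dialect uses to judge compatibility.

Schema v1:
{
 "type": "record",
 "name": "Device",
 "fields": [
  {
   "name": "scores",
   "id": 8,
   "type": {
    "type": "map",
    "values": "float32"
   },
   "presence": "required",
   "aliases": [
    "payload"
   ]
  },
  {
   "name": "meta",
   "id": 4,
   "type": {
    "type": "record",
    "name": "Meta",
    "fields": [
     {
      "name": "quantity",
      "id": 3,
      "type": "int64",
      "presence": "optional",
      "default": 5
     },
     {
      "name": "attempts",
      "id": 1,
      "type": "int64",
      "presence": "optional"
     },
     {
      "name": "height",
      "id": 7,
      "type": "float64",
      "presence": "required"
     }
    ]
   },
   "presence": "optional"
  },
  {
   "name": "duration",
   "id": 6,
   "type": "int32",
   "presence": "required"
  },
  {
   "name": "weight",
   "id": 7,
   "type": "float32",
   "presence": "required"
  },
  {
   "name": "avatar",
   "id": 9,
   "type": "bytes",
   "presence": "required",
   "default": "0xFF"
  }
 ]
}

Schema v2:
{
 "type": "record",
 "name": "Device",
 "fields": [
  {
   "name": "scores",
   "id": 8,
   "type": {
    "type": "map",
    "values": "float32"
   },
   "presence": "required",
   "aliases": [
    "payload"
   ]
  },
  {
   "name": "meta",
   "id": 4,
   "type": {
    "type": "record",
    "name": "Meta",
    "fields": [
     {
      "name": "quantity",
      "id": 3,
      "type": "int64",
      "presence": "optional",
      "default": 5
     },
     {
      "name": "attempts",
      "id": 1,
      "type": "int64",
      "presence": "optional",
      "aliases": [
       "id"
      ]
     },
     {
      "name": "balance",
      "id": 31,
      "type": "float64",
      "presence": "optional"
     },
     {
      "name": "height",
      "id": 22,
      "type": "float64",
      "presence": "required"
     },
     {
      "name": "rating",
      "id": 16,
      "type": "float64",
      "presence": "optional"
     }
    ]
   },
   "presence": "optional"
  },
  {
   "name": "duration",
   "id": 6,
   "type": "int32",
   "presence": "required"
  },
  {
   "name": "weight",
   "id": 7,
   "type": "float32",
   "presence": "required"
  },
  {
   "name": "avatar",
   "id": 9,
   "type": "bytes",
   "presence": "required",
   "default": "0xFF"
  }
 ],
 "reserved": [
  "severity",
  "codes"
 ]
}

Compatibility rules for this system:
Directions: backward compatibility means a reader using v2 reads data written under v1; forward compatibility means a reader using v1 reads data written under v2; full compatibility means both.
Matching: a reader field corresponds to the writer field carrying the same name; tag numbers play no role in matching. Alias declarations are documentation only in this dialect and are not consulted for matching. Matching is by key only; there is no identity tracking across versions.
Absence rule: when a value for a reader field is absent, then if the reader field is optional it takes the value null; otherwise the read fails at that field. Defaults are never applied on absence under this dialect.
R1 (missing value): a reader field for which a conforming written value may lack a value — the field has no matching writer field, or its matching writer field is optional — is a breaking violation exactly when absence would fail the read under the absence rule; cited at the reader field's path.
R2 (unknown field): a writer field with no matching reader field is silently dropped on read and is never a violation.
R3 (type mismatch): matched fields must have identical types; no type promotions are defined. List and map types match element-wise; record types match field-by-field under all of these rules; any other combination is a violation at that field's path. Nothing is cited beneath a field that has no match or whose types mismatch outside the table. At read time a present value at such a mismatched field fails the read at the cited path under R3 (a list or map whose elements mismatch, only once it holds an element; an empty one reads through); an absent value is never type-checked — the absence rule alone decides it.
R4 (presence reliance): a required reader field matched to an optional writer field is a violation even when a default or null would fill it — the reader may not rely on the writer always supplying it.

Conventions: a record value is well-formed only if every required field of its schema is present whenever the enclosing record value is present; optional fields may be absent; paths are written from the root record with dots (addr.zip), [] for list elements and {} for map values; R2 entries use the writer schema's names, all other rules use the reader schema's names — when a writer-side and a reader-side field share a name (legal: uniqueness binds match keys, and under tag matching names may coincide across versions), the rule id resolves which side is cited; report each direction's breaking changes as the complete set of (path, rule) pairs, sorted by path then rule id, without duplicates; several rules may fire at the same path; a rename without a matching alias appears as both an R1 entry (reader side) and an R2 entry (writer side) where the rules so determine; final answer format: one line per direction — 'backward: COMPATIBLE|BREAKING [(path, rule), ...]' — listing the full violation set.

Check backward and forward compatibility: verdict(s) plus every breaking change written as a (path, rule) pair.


in Device below, arrows point writer -> reader
checking backward for Device: reader v2 against writer v1:
  scores <- scores (map<string, float32> -> map<string, float32>, writer required)
  meta <- meta (Meta -> Meta, writer optional)
  duration <- duration (int32 -> int32, writer required)
  weight <- weight (float32 -> float32, writer required)
  avatar <- avatar (bytes -> bytes, writer required)
  meta.quantity <- meta.quantity (int64 -> int64, writer optional)
  meta.attempts <- meta.attempts (int64 -> int64, writer optional)
  meta.balance: no writer-side match
  meta.height <- meta.height (float64 -> float64, writer required)
  meta.rating: no writer-side match
  nothing fires on Device: backward is COMPATIBLE
checking forward for Device: reader v1 against writer v2:
  scores <- scores (map<string, float32> -> map<string, float32>, writer required)
  meta <- meta (Meta -> Meta, writer optional)
  duration <- duration (int32 -> int32, writer required)
  weight <- weight (float32 -> float32, writer required)
  avatar <- avatar (bytes -> bytes, writer required)
  meta.quantity <- meta.quantity (int64 -> int64, writer optional)
  meta.attempts <- meta.attempts (int64 -> int64, writer optional)
  meta.height <- meta.height (float64 -> float64, writer required)
  writer field meta.balance has no reader counterpart
  writer field meta.rating has no reader counterpart
  nothing fires on Device: forward is COMPATIBLE

backward: COMPATIBLE []; forward: COMPATIBLE []


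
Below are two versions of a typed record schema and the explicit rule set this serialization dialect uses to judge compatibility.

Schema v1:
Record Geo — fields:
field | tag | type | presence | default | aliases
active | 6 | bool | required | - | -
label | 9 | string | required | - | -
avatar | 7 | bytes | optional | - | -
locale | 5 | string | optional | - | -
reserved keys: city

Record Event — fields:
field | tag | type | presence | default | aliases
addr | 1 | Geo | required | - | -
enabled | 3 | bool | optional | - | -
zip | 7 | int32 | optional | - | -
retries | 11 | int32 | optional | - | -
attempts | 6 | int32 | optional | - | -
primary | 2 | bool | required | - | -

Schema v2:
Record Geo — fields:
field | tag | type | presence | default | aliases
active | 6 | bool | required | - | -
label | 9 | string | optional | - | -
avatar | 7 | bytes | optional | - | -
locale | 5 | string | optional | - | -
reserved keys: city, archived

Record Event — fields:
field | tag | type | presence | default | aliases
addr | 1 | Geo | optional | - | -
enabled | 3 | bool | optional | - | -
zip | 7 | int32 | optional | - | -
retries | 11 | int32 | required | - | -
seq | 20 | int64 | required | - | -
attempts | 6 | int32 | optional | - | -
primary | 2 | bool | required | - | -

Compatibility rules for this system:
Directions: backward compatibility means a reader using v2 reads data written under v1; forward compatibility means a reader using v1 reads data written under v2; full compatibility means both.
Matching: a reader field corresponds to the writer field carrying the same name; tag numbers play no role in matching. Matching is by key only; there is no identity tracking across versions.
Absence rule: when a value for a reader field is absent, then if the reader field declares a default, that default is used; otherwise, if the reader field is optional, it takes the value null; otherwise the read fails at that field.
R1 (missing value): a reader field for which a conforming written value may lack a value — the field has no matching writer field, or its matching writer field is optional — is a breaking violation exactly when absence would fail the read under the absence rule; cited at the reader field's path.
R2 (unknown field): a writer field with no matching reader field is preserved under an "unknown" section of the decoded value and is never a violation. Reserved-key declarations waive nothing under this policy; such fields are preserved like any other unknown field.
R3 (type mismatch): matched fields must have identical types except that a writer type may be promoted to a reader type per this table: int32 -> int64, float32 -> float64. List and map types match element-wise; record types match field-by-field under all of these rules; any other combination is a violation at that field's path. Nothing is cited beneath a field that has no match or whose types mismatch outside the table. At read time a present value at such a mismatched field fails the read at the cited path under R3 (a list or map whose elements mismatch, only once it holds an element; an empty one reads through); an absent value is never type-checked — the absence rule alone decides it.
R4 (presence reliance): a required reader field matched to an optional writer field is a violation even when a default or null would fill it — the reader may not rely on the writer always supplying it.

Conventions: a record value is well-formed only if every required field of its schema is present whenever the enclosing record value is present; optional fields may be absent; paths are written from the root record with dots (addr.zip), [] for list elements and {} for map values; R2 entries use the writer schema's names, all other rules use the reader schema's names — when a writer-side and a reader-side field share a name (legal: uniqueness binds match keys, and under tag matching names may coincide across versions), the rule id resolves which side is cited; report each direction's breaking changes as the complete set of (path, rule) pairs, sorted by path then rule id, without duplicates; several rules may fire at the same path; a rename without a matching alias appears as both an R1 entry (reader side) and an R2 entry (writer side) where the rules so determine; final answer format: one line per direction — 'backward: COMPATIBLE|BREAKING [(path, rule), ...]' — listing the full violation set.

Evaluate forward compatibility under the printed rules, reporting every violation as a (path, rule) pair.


forward: BREAKING [(addr, R1), (addr, R4), (addr.label, R1), (addr.label, R4)]

arrows below run writer -> reader for Event
forward for Event (reader v1, writer v2):
  addr <- addr (Geo -> Geo, writer optional)
  enabled <- enabled (bool -> bool, writer optional)
  zip <- zip (int32 -> int32, writer optional)
  retries <- retries (int32 -> int32, writer required)
  attempts <- attempts (int32 -> int32, writer optional)
  primary <- primary (bool -> bool, writer required)
  writer seq: unknown to reader
  addr.active <- addr.active (bool -> bool, writer required)
  addr.label <- addr.label (string -> string, writer optional)
  addr.avatar <- addr.avatar (bytes -> bytes, writer optional)
  addr.locale <- addr.locale (string -> string, writer optional)
  rule R1 violated at addr
  rule R4 violated at addr
  rule R1 violated at addr.label
  rule R4 violated at addr.label
  => forward: BREAKING (4)
diffs on Event not affecting the asked answer:
  field retries in record Event: optional changed to required -> fires only in the backward direction of Event, which is not asked here
  added field seq to record Event: required int64, tag 20 (in v2 it sits immediately before attempts) -> fires only in the backward direction of Event, which is not asked here


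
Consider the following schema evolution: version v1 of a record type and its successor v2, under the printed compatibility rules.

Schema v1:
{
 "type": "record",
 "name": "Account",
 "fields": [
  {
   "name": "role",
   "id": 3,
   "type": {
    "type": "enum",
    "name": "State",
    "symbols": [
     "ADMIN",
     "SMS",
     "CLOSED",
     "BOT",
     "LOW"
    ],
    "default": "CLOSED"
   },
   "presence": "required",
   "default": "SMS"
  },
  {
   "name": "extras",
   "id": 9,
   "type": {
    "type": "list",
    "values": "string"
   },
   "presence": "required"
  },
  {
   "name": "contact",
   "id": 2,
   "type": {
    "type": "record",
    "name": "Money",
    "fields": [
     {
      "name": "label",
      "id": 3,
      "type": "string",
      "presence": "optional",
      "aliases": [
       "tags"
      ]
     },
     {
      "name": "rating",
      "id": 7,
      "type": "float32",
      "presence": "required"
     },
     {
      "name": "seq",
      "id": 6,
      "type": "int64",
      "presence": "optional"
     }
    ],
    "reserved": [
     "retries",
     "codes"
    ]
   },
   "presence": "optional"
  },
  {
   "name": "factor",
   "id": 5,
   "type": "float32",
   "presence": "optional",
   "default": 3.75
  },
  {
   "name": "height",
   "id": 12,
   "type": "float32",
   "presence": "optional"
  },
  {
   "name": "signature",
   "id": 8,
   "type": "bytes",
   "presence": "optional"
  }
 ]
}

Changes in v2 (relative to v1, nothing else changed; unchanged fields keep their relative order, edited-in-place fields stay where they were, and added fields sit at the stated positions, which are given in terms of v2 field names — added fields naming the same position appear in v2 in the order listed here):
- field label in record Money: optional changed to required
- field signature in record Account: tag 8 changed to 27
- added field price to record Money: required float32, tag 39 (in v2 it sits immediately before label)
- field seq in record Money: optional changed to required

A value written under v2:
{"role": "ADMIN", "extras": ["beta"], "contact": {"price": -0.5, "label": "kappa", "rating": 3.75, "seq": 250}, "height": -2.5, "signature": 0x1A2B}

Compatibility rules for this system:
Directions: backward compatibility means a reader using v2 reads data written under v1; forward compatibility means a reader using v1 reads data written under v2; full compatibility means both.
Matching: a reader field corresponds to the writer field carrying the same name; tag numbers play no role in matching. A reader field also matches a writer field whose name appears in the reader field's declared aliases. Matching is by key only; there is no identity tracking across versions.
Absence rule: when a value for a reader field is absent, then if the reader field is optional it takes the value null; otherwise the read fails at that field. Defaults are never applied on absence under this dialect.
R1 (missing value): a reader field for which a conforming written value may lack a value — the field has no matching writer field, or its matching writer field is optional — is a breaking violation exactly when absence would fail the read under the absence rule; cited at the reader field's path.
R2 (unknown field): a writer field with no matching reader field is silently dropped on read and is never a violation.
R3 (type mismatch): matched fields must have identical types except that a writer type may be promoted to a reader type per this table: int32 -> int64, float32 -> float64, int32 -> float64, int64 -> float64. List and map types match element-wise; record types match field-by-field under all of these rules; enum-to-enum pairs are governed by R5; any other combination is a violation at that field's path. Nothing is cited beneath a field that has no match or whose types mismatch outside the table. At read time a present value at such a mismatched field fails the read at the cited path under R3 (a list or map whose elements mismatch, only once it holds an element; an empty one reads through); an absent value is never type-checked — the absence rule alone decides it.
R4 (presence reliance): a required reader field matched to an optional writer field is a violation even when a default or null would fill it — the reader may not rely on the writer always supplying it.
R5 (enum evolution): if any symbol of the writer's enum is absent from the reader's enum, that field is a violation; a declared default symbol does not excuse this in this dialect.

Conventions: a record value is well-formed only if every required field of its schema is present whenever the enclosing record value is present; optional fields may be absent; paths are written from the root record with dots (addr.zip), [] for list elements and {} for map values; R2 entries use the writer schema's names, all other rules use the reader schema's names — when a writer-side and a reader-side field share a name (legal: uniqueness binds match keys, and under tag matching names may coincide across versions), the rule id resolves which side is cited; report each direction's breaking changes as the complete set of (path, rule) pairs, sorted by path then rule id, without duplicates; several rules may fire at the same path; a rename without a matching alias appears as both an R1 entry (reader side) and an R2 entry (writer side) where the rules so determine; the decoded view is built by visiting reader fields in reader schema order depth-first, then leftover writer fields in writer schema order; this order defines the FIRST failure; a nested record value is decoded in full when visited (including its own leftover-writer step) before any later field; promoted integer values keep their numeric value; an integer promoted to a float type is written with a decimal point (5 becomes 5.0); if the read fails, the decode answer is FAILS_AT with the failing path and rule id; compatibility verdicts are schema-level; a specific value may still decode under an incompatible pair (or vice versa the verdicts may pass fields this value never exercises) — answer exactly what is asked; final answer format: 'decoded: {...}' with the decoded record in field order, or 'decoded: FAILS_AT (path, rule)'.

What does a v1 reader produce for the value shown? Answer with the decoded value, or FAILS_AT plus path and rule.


decoded: {"role": "ADMIN", "extras": ["beta"], "contact": {"label": "kappa", "rating": 3.75, "seq": 250}, "factor": null, "height": -2.5, "signature": 0x1A2B}

in Account below, arrows point writer -> reader
decode (reader v1):
  role := "ADMIN"
  extras := ["beta"]
  contact.label := "kappa"
  contact.rating := 3.75
  contact.seq := 250
  writer contact.price: unknown -> dropped
  factor := null (absent, optional -> null)
  height := -2.5
  signature := 0x1A2B
  => decoded: {"role": "ADMIN", "extras": ["beta"], "contact": {"label": "kappa", "rating": 3.75, "seq": 250}, "factor": null, "height": -2.5, "signature": 0x1A2B}
checking off the Account differences that do not matter here:
  field label in record Money: optional changed to required -> matters for Account compatibility verdicts, not for this value's decode
  field signature in record Account: tag 8 changed to 27 -> no rule fires on it and the decoded Account view is identical with or without it
  added field price to record Money: required float32, tag 39 (in v2 it sits immediately before label) -> matters for Account compatibility verdicts, not for this value's decode
  field seq in record Money: optional changed to required -> matters for Account compatibility verdicts, not for this value's decode


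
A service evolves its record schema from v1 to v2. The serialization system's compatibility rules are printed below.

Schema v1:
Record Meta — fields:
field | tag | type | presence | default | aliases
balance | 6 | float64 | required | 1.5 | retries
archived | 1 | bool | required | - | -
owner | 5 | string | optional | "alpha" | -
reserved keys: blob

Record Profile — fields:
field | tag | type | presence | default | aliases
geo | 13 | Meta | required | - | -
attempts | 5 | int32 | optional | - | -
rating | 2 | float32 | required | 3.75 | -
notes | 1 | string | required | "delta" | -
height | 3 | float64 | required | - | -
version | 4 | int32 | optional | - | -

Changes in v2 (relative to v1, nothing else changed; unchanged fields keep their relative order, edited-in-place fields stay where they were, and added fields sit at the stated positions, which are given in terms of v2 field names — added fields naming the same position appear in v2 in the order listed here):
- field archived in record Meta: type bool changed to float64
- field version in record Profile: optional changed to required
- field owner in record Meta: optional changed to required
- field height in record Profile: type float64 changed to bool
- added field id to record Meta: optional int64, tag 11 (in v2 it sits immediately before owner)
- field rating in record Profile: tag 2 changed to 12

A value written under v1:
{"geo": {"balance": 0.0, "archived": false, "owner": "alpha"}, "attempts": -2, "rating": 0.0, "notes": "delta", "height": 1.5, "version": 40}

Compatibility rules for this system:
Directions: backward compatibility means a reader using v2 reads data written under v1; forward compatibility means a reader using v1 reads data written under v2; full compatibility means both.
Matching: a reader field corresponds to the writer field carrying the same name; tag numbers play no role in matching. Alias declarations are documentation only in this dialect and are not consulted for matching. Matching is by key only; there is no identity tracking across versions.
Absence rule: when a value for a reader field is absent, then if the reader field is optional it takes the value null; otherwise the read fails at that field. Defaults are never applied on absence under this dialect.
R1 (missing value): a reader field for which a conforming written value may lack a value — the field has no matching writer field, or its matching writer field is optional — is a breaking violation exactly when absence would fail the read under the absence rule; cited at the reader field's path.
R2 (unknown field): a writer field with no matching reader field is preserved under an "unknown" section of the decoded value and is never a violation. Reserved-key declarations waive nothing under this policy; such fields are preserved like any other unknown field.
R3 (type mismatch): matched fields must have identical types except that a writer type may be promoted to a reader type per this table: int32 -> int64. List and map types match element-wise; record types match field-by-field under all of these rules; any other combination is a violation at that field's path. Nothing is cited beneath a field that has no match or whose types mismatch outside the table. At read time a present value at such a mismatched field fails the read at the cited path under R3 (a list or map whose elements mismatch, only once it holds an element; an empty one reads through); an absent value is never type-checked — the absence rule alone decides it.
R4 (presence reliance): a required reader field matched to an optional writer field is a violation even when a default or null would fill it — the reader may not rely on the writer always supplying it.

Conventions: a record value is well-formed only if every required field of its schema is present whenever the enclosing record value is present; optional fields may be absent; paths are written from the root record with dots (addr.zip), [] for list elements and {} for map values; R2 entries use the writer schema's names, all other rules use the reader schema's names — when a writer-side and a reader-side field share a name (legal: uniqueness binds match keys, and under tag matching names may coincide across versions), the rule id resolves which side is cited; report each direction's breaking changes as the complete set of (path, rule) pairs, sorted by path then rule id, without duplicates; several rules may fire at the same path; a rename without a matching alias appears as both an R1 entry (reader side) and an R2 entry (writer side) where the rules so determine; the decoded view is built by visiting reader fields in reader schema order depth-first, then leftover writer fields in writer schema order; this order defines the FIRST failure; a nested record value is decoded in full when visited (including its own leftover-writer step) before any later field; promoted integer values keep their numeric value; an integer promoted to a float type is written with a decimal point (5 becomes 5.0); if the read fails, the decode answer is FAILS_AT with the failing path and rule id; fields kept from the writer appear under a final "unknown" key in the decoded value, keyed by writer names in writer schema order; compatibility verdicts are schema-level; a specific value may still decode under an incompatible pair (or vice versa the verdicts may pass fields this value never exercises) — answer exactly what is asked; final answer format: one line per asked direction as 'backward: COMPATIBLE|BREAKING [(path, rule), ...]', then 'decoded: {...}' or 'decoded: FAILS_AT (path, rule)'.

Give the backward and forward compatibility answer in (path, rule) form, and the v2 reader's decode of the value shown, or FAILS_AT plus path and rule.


in Profile below, arrows point writer -> reader
checking backward for Profile: reader v2 against writer v1:
  geo: Meta -> Meta, writer required; from geo
  attempts: int32 -> int32, writer optional; from attempts
  rating: float32 -> float32, writer required; from rating
  notes: string -> string, writer required; from notes
  height: float64 -> bool, writer required; from height
  version: int32 -> int32, writer optional; from version
  geo.balance: float64 -> float64, writer required; from geo.balance
  geo.archived: bool -> float64, writer required; from geo.archived
  geo.id: no writer-side match
  geo.owner: string -> string, writer optional; from geo.owner
  R3 fires at geo.archived
  R1 fires at geo.owner
  R4 fires at geo.owner
  R3 fires at height
  R1 fires at version
  R4 fires at version
  => 6 violation(s): backward is BREAKING for Profile
checking forward for Profile: reader v1 against writer v2:
  geo: Meta -> Meta, writer required; from geo
  attempts: int32 -> int32, writer optional; from attempts
  rating: float32 -> float32, writer required; from rating
  notes: string -> string, writer required; from notes
  height: bool -> float64, writer required; from height
  version: int32 -> int32, writer required; from version
  geo.balance: float64 -> float64, writer required; from geo.balance
  geo.archived: float64 -> bool, writer required; from geo.archived
  geo.owner: string -> string, writer required; from geo.owner
  leftover writer field: geo.id
  R3 fires at geo.archived
  R3 fires at height
  => 2 violation(s): forward is BREAKING for Profile
migrating the Profile value to v2:
  geo.balance := 0.0
  read fails at geo.archived under R3
  => FAILS_AT (geo.archived, R3)

backward: BREAKING [(geo.archived, R3), (geo.owner, R1), (geo.owner, R4), (height, R3), (version, R1), (version, R4)]; forward: BREAKING [(geo.archived, R3), (height, R3)]; decoded: FAILS_AT (geo.archived, R3)


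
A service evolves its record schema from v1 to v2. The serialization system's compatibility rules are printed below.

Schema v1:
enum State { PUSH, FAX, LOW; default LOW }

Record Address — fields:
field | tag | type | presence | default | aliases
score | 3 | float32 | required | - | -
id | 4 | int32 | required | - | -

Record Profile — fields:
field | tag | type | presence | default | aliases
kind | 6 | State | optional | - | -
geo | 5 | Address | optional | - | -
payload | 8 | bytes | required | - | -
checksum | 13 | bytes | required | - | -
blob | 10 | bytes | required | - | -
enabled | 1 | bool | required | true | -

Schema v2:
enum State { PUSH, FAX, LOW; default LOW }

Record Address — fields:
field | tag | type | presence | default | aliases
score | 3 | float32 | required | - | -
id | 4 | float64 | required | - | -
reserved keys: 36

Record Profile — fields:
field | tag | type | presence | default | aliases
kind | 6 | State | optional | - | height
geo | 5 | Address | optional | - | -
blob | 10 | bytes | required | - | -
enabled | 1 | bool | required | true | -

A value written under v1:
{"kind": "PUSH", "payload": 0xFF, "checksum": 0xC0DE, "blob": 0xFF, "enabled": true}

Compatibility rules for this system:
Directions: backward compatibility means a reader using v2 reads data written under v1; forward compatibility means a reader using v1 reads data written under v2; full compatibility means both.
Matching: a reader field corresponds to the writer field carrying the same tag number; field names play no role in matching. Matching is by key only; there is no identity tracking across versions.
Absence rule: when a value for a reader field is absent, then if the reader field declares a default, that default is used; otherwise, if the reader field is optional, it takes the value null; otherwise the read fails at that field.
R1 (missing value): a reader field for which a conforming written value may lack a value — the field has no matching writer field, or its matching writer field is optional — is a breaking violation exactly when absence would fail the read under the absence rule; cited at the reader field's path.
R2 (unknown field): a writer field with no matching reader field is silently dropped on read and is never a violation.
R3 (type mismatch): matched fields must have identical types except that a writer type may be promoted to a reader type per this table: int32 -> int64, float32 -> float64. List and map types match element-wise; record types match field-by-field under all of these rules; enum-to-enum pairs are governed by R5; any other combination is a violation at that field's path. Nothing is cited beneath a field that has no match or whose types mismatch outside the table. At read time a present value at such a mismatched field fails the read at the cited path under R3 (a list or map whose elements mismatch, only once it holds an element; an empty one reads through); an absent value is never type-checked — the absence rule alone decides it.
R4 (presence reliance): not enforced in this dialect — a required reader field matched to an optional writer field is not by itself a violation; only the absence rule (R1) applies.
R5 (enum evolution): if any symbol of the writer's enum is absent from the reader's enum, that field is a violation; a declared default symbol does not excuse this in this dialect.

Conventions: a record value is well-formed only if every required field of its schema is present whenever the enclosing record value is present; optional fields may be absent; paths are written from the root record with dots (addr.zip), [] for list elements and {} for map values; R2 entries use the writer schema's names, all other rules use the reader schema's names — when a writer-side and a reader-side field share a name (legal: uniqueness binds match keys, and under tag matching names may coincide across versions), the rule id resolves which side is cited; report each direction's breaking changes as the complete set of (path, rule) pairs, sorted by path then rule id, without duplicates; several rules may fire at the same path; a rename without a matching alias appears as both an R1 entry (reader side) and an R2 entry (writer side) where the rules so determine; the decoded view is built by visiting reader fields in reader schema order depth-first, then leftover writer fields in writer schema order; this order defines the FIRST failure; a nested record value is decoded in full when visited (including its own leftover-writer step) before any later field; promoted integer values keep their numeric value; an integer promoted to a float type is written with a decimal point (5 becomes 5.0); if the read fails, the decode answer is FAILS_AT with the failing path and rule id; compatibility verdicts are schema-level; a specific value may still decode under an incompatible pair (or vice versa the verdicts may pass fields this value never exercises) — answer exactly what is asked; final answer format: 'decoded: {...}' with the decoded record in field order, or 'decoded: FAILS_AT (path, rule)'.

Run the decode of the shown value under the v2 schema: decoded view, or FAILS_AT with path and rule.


decoded: {"kind": "PUSH", "geo": null, "blob": 0xFF, "enabled": true}

the writer's type comes first in each Profile pair
decode walk for Profile under reader schema v2:
  kind := "PUSH"
  geo := null (absent, optional -> null)
  blob := 0xFF
  enabled := true
  writer payload: unknown -> dropped
  writer checksum: unknown -> dropped
  => decoded: {"kind": "PUSH", "geo": null, "blob": 0xFF, "enabled": true}
the rest of the Profile diff is inert for this question:
  field id in record Address: type int32 changed to float64 -> matters for Profile compatibility verdicts, not for this value's decode


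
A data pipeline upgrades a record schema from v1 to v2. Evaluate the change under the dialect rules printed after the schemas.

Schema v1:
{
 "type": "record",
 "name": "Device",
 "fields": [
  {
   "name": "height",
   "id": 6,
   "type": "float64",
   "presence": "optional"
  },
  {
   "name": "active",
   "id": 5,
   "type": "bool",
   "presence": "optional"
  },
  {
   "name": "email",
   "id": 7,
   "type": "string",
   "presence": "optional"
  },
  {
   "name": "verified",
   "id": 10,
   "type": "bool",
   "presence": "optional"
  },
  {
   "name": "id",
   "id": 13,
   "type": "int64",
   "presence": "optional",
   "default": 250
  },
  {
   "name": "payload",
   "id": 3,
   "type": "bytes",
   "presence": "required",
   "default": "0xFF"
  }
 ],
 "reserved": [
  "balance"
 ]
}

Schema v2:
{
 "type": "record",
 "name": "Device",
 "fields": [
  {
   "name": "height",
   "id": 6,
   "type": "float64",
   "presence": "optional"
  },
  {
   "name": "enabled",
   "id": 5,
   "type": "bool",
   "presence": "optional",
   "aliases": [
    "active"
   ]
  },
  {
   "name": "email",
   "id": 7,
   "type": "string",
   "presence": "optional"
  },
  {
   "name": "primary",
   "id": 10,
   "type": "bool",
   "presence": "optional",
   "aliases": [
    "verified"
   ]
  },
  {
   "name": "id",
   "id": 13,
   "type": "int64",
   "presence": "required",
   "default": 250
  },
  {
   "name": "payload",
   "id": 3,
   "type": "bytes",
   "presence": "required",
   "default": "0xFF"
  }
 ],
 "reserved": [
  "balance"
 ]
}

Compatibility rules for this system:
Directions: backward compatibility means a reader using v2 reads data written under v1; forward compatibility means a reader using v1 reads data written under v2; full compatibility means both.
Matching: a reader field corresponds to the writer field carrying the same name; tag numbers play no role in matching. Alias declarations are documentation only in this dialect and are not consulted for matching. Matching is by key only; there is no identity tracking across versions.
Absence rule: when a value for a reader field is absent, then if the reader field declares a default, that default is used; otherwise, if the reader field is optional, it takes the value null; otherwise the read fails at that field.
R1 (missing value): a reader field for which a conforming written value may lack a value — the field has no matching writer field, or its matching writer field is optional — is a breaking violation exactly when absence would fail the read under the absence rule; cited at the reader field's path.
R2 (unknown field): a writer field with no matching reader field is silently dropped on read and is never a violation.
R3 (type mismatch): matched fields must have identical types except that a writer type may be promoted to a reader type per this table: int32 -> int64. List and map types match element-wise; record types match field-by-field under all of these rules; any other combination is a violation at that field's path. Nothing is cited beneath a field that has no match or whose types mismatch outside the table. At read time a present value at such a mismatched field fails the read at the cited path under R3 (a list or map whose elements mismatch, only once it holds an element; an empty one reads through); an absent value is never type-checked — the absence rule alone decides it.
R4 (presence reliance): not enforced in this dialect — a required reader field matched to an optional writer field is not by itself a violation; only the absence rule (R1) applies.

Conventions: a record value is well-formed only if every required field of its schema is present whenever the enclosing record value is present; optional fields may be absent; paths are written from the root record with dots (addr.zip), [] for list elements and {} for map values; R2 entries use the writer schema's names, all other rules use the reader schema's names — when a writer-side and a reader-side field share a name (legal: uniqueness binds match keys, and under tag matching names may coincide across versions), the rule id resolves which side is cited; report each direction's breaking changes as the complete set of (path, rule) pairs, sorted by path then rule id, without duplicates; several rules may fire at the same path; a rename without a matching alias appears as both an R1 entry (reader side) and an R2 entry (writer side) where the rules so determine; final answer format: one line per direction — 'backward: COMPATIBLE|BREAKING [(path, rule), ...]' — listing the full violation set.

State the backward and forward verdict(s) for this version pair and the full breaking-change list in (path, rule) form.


backward: COMPATIBLE []; forward: COMPATIBLE []

in Device below, arrows point writer -> reader
backward on Device — v2 reading data written by v1:
  float64 -> float64, writer optional: height aligns to height
  enabled: no writer match
  string -> string, writer optional: email aligns to email
  primary: no writer match
  int64 -> int64, writer optional: id aligns to id
  bytes -> bytes, writer required: payload aligns to payload
  writer active: unknown to reader
  writer verified: unknown to reader
  => no violations; backward on Device: COMPATIBLE
forward on Device — v1 reading data written by v2:
  float64 -> float64, writer optional: height aligns to height
  active: no writer match
  string -> string, writer optional: email aligns to email
  verified: no writer match
  int64 -> int64, writer required: id aligns to id
  bytes -> bytes, writer required: payload aligns to payload
  writer enabled: unknown to reader
  writer primary: unknown to reader
  => no violations; forward on Device: COMPATIBLE
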